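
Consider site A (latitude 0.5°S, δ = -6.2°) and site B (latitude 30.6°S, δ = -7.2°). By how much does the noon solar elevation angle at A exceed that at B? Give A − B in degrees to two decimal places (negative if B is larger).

A: 90° − |-0.5 − (-6.2)| = 84.30°.
B: 90° − |-30.6 − (-7.2)| = 66.60°.
A − B = 84.30 − 66.60 = 17.70°.

+17.70°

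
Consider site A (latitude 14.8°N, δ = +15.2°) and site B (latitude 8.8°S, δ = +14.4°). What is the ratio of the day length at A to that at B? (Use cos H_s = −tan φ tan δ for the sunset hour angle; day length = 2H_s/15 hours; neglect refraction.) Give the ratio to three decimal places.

1.073

A: H_s = arccos(−tan 14.8° · tan 15.2°) = 94.12°, so 2H_s/15 = 12.5493 h.
B: H_s = arccos(−tan -8.8° · tan 14.4°) = 87.72°, so 2H_s/15 = 11.6960 h.
Ratio A/B = 12.5493 / 11.6960 = 1.0730.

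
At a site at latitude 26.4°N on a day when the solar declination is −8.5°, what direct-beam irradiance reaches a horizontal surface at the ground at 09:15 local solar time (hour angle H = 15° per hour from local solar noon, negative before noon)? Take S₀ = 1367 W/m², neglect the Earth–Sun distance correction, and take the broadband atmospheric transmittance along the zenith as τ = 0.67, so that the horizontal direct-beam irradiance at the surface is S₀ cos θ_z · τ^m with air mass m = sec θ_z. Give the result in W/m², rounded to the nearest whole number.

421 W/m²

Hour angle H = 15° × (9.25 − 12) = -41.25°.
cos θ_z = sin(26.4°) sin(-8.5°) + cos(26.4°) cos(-8.5°) cos(-41.25°) = -0.0657 + 0.6660 = 0.6003.
Air mass m = 1/cos θ_z = 1/0.6003 = 1.666; τ^m = 0.67^1.666 = 0.5131.
Surface direct beam = 1367 × 0.6003 × 0.5131 = 421.06 W/m².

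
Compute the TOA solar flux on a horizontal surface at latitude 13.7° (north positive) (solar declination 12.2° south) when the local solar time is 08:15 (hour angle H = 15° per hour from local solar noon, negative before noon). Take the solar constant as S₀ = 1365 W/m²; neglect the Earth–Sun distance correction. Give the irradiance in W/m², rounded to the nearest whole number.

652 W/m²

Hour angle H = 15° × (8.25 − 12) = -56.25°.
cos θ_z = sin(13.7°) sin(-12.2°) + cos(13.7°) cos(-12.2°) cos(-56.25°) = -0.0500 + 0.5276 = 0.4776.
Top-of-atmosphere irradiance = S₀ cos θ_z = 1365 × 0.4776 = 651.92 W/m².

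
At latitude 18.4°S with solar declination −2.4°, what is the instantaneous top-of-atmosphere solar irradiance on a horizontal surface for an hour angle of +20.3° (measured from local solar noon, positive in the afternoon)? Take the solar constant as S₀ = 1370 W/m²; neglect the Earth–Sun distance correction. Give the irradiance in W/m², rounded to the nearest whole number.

With φ = -18.4°, δ = -2.4°, H = 20.30°: sin φ sin δ = 0.0132, cos φ cos δ cos H = 0.8892, so cos θ_z = 0.9024.
Top-of-atmosphere irradiance = S₀ cos θ_z = 1370 × 0.9024 = 1236.29 W/m².

1236 W/m²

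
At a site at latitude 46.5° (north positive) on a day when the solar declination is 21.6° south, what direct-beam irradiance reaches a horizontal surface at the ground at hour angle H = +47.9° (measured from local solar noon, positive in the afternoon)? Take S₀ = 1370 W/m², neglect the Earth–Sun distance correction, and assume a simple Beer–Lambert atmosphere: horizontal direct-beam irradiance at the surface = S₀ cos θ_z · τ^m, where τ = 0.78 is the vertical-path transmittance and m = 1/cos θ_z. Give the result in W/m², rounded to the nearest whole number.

48 W/m²

cos θ_z = sin(46.5°) sin(-21.6°) + cos(46.5°) cos(-21.6°) cos(47.90°) = -0.2670 + 0.4291 = 0.1621.
Air mass m = 1/cos θ_z = 1/0.1621 = 6.169; τ^m = 0.78^6.169 = 0.2159.
Surface direct beam = 1370 × 0.1621 × 0.2159 = 47.95 W/m².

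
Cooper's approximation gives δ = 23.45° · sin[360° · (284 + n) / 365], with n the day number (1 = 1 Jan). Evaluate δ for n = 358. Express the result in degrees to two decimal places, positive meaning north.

-23.41°

360 × (284 + 358) / 365 = 633.205°; sin(633.205°) = -0.9984.
δ = 23.45 × -0.9984 = -23.412° ≈ -23.41°.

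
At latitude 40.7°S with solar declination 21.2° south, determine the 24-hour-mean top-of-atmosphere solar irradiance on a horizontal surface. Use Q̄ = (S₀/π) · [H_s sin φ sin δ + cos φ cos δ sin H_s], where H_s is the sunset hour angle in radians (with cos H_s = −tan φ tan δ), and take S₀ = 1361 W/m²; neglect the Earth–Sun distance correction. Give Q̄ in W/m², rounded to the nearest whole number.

cos H_s = −tan(-40.7°) · tan(-21.2°) = -0.3336, so H_s = arccos(-0.3336) = 109.49°. In radians, H_s = 1.9110.
H_s sin φ sin δ = 1.9110 × -0.6521 × -0.3616 = 0.4506.
cos φ cos δ sin H_s = 0.7581 × 0.9323 × 0.9427 = 0.6663.
Q̄ = (1361/π) × (0.4506 + 0.6663) = 433.22 × 1.1169 = 483.86 W/m².

484 W/m²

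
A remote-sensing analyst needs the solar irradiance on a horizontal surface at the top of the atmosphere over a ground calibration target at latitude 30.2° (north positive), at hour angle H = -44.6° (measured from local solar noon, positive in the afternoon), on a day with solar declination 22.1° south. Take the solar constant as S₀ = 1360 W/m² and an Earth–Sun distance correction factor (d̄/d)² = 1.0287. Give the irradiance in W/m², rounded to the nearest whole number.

533 W/m²

With φ = 30.2°, δ = -22.1°, H = -44.60°: sin φ sin δ = -0.1892, cos φ cos δ cos H = 0.5702, so cos θ_z = 0.3810.
Top-of-atmosphere irradiance = S₀ (d̄/d)² cos θ_z = 1360 × 1.0287 × 0.3810 = 533.03 W/m².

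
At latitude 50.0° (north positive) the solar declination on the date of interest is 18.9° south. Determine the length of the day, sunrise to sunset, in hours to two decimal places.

−tan φ tan δ = −(1.1918)(-0.3424) = 0.4081; H_s = arccos(0.4081) = 65.91°.
Day length = 2 H_s / 15° h⁻¹ = 131.82° / 15 = 8.788 h.

8.79 hours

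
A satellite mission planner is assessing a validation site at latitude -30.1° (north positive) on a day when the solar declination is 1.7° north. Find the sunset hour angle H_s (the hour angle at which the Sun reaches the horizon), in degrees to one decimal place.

89.0°

cos H_s = −tan(-30.1°) · tan(1.7°) = 0.0172, so H_s = arccos(0.0172) = 89.01°.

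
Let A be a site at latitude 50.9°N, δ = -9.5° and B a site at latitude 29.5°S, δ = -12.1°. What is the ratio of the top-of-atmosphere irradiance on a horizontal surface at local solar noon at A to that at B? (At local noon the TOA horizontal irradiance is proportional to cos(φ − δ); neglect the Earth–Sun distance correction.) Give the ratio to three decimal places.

A: cos θ_z = cos(50.9° − (-9.5°)) = 0.4939.
B: cos θ_z = cos(-29.5° − (-12.1°)) = 0.9542.
Ratio A/B = 0.4939 / 0.9542 = 0.5176.

0.518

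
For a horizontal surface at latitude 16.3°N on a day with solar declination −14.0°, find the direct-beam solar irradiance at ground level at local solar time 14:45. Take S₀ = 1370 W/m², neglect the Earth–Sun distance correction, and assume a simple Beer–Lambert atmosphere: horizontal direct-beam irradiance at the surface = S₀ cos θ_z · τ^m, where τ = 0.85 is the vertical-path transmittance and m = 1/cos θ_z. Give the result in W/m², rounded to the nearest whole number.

670 W/m²

Hour angle H = 15° × (14.75 − 12) = 41.25°.
With φ = 16.3°, δ = -14.0°, H = 41.25°: sin φ sin δ = -0.0679, cos φ cos δ cos H = 0.7002, so cos θ_z = 0.6323.
Air mass m = 1/cos θ_z = 1/0.6323 = 1.582; τ^m = 0.85^1.582 = 0.7733.
Surface direct beam = 1370 × 0.6323 × 0.7733 = 669.87 W/m².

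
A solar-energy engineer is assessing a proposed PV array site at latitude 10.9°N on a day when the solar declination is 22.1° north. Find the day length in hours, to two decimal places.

cos H_s = −tan(10.9°) · tan(22.1°) = -0.0782, so H_s = arccos(-0.0782) = 94.49°.
Day length = 2 H_s / 15° h⁻¹ = 188.98° / 15 = 12.599 h.

12.60 hours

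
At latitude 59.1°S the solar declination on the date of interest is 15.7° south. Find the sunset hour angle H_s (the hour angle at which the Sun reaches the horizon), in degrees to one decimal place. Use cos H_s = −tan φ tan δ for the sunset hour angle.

The sunset hour angle satisfies cos H_s = −tan φ tan δ = -0.4697, giving H_s = 118.01°.

118.0°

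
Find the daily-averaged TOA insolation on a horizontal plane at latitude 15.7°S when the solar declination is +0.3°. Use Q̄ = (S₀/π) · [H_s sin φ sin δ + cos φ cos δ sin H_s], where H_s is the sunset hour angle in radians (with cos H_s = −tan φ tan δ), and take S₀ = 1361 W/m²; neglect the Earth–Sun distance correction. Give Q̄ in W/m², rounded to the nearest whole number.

cos H_s = −tan(-15.7°) · tan(0.3°) = 0.0015, so H_s = arccos(0.0015) = 89.91°. In radians, H_s = 1.5692.
H_s sin φ sin δ = 1.5692 × -0.2706 × 0.0052 = -0.0022.
cos φ cos δ sin H_s = 0.9627 × 1.0000 × 1.0000 = 0.9627.
Q̄ = (1361/π) × (-0.0022 + 0.9627) = 433.22 × 0.9605 = 416.11 W/m².

416 W/m²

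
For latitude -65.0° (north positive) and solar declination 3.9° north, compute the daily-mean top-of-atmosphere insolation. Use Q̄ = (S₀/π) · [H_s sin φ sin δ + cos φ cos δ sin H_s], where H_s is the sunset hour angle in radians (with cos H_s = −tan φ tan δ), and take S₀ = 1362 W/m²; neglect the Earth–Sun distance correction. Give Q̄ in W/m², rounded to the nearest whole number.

−tan φ tan δ = −(-2.1445)(0.0682) = 0.1463; H_s = arccos(0.1463) = 81.59°. In radians, H_s = 1.4240.
H_s sin φ sin δ = 1.4240 × -0.9063 × 0.0680 = -0.0878.
cos φ cos δ sin H_s = 0.4226 × 0.9977 × 0.9892 = 0.4171.
Q̄ = (1362/π) × (-0.0878 + 0.4171) = 433.54 × 0.3293 = 142.76 W/m².

143 W/m²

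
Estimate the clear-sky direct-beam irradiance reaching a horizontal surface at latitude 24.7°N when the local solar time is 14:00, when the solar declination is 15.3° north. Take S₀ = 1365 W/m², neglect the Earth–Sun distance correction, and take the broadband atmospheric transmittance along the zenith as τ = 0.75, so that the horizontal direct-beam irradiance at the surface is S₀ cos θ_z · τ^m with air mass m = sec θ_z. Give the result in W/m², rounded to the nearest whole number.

Hour angle H = 15° × (14 − 12) = 30.00°.
cos θ_z = sin(24.7°) sin(15.3°) + cos(24.7°) cos(15.3°) cos(30.00°) = 0.1103 + 0.7589 = 0.8692.
Air mass m = 1/cos θ_z = 1/0.8692 = 1.150; τ^m = 0.75^1.150 = 0.7183.
Surface direct beam = 1365 × 0.8692 × 0.7183 = 852.23 W/m².

852 W/m²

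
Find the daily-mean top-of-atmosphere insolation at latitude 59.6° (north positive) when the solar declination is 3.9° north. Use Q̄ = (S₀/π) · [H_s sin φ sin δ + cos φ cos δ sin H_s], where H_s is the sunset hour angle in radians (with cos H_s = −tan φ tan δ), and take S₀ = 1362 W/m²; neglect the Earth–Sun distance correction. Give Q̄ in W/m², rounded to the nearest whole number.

260 W/m²

cos H_s = −tan(59.6°) · tan(3.9°) = -0.1162, so H_s = arccos(-0.1162) = 96.67°. In radians, H_s = 1.6872.
H_s sin φ sin δ = 1.6872 × 0.8625 × 0.0680 = 0.0990.
cos φ cos δ sin H_s = 0.5060 × 0.9977 × 0.9932 = 0.5014.
Q̄ = (1362/π) × (0.0990 + 0.5014) = 433.54 × 0.6004 = 260.30 W/m².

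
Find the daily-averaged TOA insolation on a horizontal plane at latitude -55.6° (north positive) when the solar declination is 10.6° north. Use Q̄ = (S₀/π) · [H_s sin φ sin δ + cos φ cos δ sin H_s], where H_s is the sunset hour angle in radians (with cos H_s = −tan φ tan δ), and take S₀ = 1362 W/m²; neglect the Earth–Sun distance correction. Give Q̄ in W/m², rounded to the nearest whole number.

146 W/m²

cos H_s = −tan(-55.6°) · tan(10.6°) = 0.2733, so H_s = arccos(0.2733) = 74.14°. In radians, H_s = 1.2940.
H_s sin φ sin δ = 1.2940 × -0.8251 × 0.1840 = -0.1965.
cos φ cos δ sin H_s = 0.5650 × 0.9829 × 0.9619 = 0.5342.
Q̄ = (1362/π) × (-0.1965 + 0.5342) = 433.54 × 0.3377 = 146.41 W/m².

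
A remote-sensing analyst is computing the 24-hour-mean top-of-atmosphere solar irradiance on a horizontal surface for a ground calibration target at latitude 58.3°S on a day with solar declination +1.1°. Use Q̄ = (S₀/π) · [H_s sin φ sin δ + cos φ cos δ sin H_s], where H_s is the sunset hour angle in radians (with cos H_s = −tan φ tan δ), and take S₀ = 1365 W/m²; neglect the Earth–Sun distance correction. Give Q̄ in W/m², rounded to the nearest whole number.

−tan φ tan δ = −(-1.6191)(0.0192) = 0.0311; H_s = arccos(0.0311) = 88.22°. In radians, H_s = 1.5397.
H_s sin φ sin δ = 1.5397 × -0.8508 × 0.0192 = -0.0252.
cos φ cos δ sin H_s = 0.5255 × 0.9998 × 0.9995 = 0.5251.
Q̄ = (1365/π) × (-0.0252 + 0.5251) = 434.49 × 0.4999 = 217.20 W/m².

217 W/m²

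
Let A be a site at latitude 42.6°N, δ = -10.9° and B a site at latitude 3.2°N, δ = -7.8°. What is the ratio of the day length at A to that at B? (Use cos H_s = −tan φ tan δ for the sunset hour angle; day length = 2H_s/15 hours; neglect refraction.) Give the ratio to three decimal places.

A: H_s = arccos(−tan 42.6° · tan -10.9°) = 79.80°, so 2H_s/15 = 10.6400 h.
B: H_s = arccos(−tan 3.2° · tan -7.8°) = 89.56°, so 2H_s/15 = 11.9413 h.
Ratio A/B = 10.6400 / 11.9413 = 0.8910.

0.891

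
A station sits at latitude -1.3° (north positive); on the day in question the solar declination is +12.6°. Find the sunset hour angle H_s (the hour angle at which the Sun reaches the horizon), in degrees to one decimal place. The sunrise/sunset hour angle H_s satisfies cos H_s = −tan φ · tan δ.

−tan φ tan δ = −(-0.0227)(0.2235) = 0.0051; H_s = arccos(0.0051) = 89.71°.

89.7°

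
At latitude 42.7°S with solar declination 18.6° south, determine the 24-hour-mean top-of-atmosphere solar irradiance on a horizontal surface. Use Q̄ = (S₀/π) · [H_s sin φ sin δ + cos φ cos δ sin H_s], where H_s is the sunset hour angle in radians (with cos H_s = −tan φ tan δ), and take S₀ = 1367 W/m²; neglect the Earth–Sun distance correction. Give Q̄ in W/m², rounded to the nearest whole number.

The sunset hour angle satisfies cos H_s = −tan φ tan δ = -0.3105, giving H_s = 108.09°. In radians, H_s = 1.8865.
H_s sin φ sin δ = 1.8865 × -0.6782 × -0.3190 = 0.4081.
cos φ cos δ sin H_s = 0.7349 × 0.9478 × 0.9506 = 0.6621.
Q̄ = (1367/π) × (0.4081 + 0.6621) = 435.13 × 1.0702 = 465.68 W/m².

466 W/m²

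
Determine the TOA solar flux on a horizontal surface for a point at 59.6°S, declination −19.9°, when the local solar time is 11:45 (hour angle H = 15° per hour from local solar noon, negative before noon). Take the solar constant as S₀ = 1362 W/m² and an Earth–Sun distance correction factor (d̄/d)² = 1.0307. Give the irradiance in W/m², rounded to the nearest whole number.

1079 W/m²

Hour angle H = 15° × (11.75 − 12) = -3.75°.
cos θ_z = sin φ sin δ + cos φ cos δ cos H = (-0.8625)(-0.3404) + (0.5060)(0.9403)(0.9979) = 0.7684.
Top-of-atmosphere irradiance = S₀ (d̄/d)² cos θ_z = 1362 × 1.0307 × 0.7684 = 1078.69 W/m².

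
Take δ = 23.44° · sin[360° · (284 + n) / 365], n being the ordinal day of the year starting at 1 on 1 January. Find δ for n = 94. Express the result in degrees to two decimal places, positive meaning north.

360 × (284 + 94) / 365 = 372.822°; sin(372.822°) = 0.2219.
δ = 23.44 × 0.2219 = 5.201° ≈ +5.20°.

+5.20°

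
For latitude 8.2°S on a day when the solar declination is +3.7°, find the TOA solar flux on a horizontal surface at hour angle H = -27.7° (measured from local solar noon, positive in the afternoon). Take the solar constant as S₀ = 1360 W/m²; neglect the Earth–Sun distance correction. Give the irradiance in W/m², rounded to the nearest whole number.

cos θ_z = sin φ sin δ + cos φ cos δ cos H = (-0.1426)(0.0645) + (0.9898)(0.9979)(0.8854) = 0.8653.
Top-of-atmosphere irradiance = S₀ cos θ_z = 1360 × 0.8653 = 1176.81 W/m².

1177 W/m²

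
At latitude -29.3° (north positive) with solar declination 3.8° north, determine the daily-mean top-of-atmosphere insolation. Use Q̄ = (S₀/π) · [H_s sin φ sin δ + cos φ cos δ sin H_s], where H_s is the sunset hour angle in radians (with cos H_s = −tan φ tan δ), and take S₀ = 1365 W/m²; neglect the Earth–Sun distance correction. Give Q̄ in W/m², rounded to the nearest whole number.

−tan φ tan δ = −(-0.5612)(0.0664) = 0.0373; H_s = arccos(0.0373) = 87.86°. In radians, H_s = 1.5334.
H_s sin φ sin δ = 1.5334 × -0.4894 × 0.0663 = -0.0498.
cos φ cos δ sin H_s = 0.8721 × 0.9978 × 0.9993 = 0.8696.
Q̄ = (1365/π) × (-0.0498 + 0.8696) = 434.49 × 0.8198 = 356.19 W/m².

356 W/m²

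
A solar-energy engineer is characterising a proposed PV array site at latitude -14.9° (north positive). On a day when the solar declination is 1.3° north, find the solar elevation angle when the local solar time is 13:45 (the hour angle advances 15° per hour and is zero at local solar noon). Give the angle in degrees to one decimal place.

59.4°

Hour angle H = 15° × (13.75 − 12) = 26.25°.
cos θ_z = sin(-14.9°) sin(1.3°) + cos(-14.9°) cos(1.3°) cos(26.25°) = -0.0058 + 0.8665 = 0.8607.
θ_z = arccos(0.8607) = 30.60°, so the elevation is 90° − 30.60° = 59.40°.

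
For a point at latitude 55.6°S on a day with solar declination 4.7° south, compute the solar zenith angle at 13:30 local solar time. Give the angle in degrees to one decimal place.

54.0°

Hour angle H = 15° × (13.5 − 12) = 22.50°.
cos θ_z = sin φ sin δ + cos φ cos δ cos H = (-0.8251)(-0.0819) + (0.5650)(0.9966)(0.9239) = 0.5878.
θ_z = arccos(0.5878) = 54.00°.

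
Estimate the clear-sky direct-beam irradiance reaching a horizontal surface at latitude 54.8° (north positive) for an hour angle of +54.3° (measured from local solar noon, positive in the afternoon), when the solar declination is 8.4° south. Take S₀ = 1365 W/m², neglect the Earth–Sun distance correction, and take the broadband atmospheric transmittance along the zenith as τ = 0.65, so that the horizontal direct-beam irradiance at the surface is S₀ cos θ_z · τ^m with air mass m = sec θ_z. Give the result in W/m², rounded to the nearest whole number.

With φ = 54.8°, δ = -8.4°, H = 54.30°: sin φ sin δ = -0.1194, cos φ cos δ cos H = 0.3328, so cos θ_z = 0.2134.
Air mass m = 1/cos θ_z = 1/0.2134 = 4.686; τ^m = 0.65^4.686 = 0.1328.
Surface direct beam = 1365 × 0.2134 × 0.1328 = 38.68 W/m².

39 W/m²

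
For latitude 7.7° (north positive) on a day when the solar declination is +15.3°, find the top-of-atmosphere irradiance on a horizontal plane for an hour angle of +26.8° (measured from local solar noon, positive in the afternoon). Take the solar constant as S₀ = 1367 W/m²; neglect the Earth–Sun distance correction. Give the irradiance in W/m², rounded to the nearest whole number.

With φ = 7.7°, δ = 15.3°, H = 26.80°: sin φ sin δ = 0.0354, cos φ cos δ cos H = 0.8532, so cos θ_z = 0.8886.
Top-of-atmosphere irradiance = S₀ cos θ_z = 1367 × 0.8886 = 1214.72 W/m².

1215 W/m²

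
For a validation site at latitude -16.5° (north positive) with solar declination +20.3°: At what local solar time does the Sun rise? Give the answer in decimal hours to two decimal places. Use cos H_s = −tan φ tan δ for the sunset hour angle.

cos H_s = −tan(-16.5°) · tan(20.3°) = 0.1096, so H_s = arccos(0.1096) = 83.71°.
Sunrise is at 12 − H_s/15 = 12 − 5.581 = 6.419 h local solar time.

6.42 h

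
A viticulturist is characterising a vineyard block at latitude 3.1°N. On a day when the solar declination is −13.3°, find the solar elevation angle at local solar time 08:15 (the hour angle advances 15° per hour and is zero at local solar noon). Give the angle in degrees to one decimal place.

31.8°

Hour angle H = 15° × (8.25 − 12) = -56.25°.
cos θ_z = sin(3.1°) sin(-13.3°) + cos(3.1°) cos(-13.3°) cos(-56.25°) = -0.0124 + 0.5399 = 0.5275.
θ_z = arccos(0.5275) = 58.16°, so the elevation is 90° − 58.16° = 31.84°.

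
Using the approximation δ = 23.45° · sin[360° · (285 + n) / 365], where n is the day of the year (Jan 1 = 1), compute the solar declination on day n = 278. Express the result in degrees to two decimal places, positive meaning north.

360 × (285 + 278) / 365 = 555.288°; sin(555.288°) = -0.2637.
δ = 23.45 × -0.2637 = -6.184° ≈ -6.18°.

-6.18°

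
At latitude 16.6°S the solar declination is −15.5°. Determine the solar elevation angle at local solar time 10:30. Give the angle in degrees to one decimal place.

Hour angle H = 15° × (10.5 − 12) = -22.50°.
With φ = -16.6°, δ = -15.5°, H = -22.50°: sin φ sin δ = 0.0763, cos φ cos δ cos H = 0.8532, so cos θ_z = 0.9295.
θ_z = arccos(0.9295) = 21.64°, so the elevation is 90° − 21.64° = 68.36°.

68.4°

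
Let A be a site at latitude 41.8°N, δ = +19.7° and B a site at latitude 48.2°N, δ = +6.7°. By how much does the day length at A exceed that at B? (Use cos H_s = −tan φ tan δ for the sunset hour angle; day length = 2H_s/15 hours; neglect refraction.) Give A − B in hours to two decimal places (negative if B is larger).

+1.48 h

A: H_s = arccos(−tan 41.8° · tan 19.7°) = 108.67°, so 2H_s/15 = 14.4893 h.
B: H_s = arccos(−tan 48.2° · tan 6.7°) = 97.55°, so 2H_s/15 = 13.0067 h.
A − B = 14.4893 − 13.0067 = 1.4826 h.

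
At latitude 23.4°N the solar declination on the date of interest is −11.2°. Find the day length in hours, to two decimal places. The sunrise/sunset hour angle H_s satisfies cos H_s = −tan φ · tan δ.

11.34 hours

The sunset hour angle satisfies cos H_s = −tan φ tan δ = 0.0857, giving H_s = 85.08°.
Day length = 2 H_s / 15° h⁻¹ = 170.16° / 15 = 11.344 h.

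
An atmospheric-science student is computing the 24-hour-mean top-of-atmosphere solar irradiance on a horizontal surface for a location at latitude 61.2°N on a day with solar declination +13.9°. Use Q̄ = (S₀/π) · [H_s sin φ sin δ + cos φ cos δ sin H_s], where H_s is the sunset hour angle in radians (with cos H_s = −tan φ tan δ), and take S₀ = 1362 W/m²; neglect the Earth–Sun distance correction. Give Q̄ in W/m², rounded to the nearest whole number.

367 W/m²

cos H_s = −tan(61.2°) · tan(13.9°) = -0.4502, so H_s = arccos(-0.4502) = 116.76°. In radians, H_s = 2.0378.
H_s sin φ sin δ = 2.0378 × 0.8763 × 0.2402 = 0.4289.
cos φ cos δ sin H_s = 0.4818 × 0.9707 × 0.8929 = 0.4176.
Q̄ = (1362/π) × (0.4289 + 0.4176) = 433.54 × 0.8465 = 366.99 W/m².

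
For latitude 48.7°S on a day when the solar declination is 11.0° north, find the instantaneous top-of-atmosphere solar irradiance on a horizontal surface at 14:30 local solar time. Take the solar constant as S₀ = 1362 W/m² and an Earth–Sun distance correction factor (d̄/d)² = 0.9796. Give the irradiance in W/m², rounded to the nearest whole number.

Hour angle H = 15° × (14.5 − 12) = 37.50°.
With φ = -48.7°, δ = 11.0°, H = 37.50°: sin φ sin δ = -0.1433, cos φ cos δ cos H = 0.5140, so cos θ_z = 0.3707.
Top-of-atmosphere irradiance = S₀ (d̄/d)² cos θ_z = 1362 × 0.9796 × 0.3707 = 494.59 W/m².

495 W/m²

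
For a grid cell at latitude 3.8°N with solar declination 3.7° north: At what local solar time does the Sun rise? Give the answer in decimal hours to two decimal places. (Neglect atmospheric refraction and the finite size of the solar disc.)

5.98 h

−tan φ tan δ = −(0.0664)(0.0647) = -0.0043; H_s = arccos(-0.0043) = 90.25°.
Sunrise is at 12 − H_s/15 = 12 − 6.017 = 5.983 h local solar time.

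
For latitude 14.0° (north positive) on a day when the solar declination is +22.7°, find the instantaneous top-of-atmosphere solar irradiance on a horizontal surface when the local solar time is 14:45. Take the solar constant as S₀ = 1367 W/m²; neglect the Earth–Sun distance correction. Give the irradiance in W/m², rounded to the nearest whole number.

Hour angle H = 15° × (14.75 − 12) = 41.25°.
cos θ_z = sin(14.0°) sin(22.7°) + cos(14.0°) cos(22.7°) cos(41.25°) = 0.0934 + 0.6730 = 0.7664.
Top-of-atmosphere irradiance = S₀ cos θ_z = 1367 × 0.7664 = 1047.67 W/m².

1048 W/m²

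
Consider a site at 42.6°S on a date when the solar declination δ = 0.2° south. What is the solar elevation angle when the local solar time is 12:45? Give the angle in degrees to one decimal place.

46.4°

Hour angle H = 15° × (12.75 − 12) = 11.25°.
cos θ_z = sin(-42.6°) sin(-0.2°) + cos(-42.6°) cos(-0.2°) cos(11.25°) = 0.0024 + 0.7219 = 0.7243.
θ_z = arccos(0.7243) = 43.59°, so the elevation is 90° − 43.59° = 46.41°.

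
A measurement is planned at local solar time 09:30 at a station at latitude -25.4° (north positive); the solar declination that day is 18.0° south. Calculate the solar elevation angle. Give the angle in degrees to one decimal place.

54.5°

Hour angle H = 15° × (9.5 − 12) = -37.50°.
cos θ_z = sin φ sin δ + cos φ cos δ cos H = (-0.4289)(-0.3090) + (0.9033)(0.9511)(0.7934) = 0.8142.
θ_z = arccos(0.8142) = 35.49°, so the elevation is 90° − 35.49° = 54.51°.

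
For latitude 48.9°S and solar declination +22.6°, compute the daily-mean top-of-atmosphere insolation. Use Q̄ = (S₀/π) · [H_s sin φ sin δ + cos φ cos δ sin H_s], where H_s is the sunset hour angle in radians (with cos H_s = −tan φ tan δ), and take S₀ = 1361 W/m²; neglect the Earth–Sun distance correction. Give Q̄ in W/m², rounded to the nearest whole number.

−tan φ tan δ = −(-1.1463)(0.4163) = 0.4772; H_s = arccos(0.4772) = 61.50°. In radians, H_s = 1.0734.
H_s sin φ sin δ = 1.0734 × -0.7536 × 0.3843 = -0.3109.
cos φ cos δ sin H_s = 0.6574 × 0.9232 × 0.8788 = 0.5334.
Q̄ = (1361/π) × (-0.3109 + 0.5334) = 433.22 × 0.2225 = 96.39 W/m².

96 W/m²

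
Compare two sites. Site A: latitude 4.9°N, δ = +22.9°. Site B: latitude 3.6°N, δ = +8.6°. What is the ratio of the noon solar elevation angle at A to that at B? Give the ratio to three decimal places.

A: 90° − |4.9 − (22.9)| = 72.00°.
B: 90° − |3.6 − (8.6)| = 85.00°.
Ratio A/B = 72.0000 / 85.0000 = 0.8471.

0.847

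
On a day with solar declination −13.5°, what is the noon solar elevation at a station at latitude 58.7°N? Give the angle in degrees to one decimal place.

17.8°

At local solar noon the hour angle is zero, so the elevation is 90° − |φ − δ| = 90° − |58.7° − (-13.5°)| = 90° − 72.2° = 17.8°.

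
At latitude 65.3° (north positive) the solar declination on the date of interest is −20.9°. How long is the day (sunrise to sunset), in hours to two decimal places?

4.52 hours

cos H_s = −tan(65.3°) · tan(-20.9°) = 0.8302, so H_s = arccos(0.8302) = 33.88°.
Day length = 2 H_s / 15° h⁻¹ = 67.76° / 15 = 4.517 h.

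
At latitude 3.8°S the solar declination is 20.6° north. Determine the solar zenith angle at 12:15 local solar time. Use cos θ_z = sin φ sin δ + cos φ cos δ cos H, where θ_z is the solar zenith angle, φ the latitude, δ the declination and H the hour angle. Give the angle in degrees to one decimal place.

24.7°

Hour angle H = 15° × (12.25 − 12) = 3.75°.
cos θ_z = sin φ sin δ + cos φ cos δ cos H = (-0.0663)(0.3518) + (0.9978)(0.9361)(0.9979) = 0.9088.
θ_z = arccos(0.9088) = 24.66°.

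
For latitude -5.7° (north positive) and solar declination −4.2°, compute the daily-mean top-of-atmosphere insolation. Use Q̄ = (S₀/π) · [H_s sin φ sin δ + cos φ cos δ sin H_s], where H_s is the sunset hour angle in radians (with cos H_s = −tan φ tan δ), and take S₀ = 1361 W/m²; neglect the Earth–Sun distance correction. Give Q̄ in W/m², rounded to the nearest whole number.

435 W/m²

The sunset hour angle satisfies cos H_s = −tan φ tan δ = -0.0073, giving H_s = 90.42°. In radians, H_s = 1.5781.
H_s sin φ sin δ = 1.5781 × -0.0993 × -0.0732 = 0.0115.
cos φ cos δ sin H_s = 0.9951 × 0.9973 × 1.0000 = 0.9924.
Q̄ = (1361/π) × (0.0115 + 0.9924) = 433.22 × 1.0039 = 434.91 W/m².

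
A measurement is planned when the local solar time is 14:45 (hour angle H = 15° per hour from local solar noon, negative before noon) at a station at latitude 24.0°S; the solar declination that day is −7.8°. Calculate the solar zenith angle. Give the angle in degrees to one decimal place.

Hour angle H = 15° × (14.75 − 12) = 41.25°.
With φ = -24.0°, δ = -7.8°, H = 41.25°: sin φ sin δ = 0.0552, cos φ cos δ cos H = 0.6805, so cos θ_z = 0.7357.
θ_z = arccos(0.7357) = 42.63°.

42.6°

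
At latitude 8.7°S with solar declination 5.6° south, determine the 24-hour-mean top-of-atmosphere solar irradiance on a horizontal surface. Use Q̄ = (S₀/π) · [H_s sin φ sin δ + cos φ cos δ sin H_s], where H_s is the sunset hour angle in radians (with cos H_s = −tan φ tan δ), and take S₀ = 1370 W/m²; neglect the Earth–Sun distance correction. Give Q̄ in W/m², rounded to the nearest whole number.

439 W/m²

cos H_s = −tan(-8.7°) · tan(-5.6°) = -0.0150, so H_s = arccos(-0.0150) = 90.86°. In radians, H_s = 1.5858.
H_s sin φ sin δ = 1.5858 × -0.1513 × -0.0976 = 0.0234.
cos φ cos δ sin H_s = 0.9885 × 0.9952 × 0.9999 = 0.9837.
Q̄ = (1370/π) × (0.0234 + 0.9837) = 436.08 × 1.0071 = 439.18 W/m².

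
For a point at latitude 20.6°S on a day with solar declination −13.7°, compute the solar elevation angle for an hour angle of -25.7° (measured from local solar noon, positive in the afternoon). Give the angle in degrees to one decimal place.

cos θ_z = sin φ sin δ + cos φ cos δ cos H = (-0.3518)(-0.2368) + (0.9361)(0.9715)(0.9011) = 0.9028.
θ_z = arccos(0.9028) = 25.47°, so the elevation is 90° − 25.47° = 64.53°.

64.5°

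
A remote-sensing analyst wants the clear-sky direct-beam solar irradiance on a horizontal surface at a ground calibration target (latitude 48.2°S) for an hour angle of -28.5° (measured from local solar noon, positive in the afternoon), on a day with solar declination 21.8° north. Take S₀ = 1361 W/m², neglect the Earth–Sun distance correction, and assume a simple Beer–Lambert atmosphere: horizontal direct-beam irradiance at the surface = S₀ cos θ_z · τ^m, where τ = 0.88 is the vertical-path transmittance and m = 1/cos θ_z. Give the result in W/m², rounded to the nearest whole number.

225 W/m²

cos θ_z = sin φ sin δ + cos φ cos δ cos H = (-0.7455)(0.3714) + (0.6665)(0.9285)(0.8788) = 0.2670.
Air mass m = 1/cos θ_z = 1/0.2670 = 3.745; τ^m = 0.88^3.745 = 0.6196.
Surface direct beam = 1361 × 0.2670 × 0.6196 = 225.15 W/m².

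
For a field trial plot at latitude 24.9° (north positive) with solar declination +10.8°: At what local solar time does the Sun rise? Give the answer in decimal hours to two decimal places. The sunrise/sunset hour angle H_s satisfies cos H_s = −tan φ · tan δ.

5.66 h

−tan φ tan δ = −(0.4642)(0.1908) = -0.0886; H_s = arccos(-0.0886) = 95.08°.
Sunrise is at 12 − H_s/15 = 12 − 6.339 = 5.661 h local solar time.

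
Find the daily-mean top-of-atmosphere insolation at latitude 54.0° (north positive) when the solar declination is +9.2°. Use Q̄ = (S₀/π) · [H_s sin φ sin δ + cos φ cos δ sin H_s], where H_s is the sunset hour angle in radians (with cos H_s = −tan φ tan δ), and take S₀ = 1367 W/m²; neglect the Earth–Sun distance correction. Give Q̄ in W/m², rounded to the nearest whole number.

−tan φ tan δ = −(1.3764)(0.1620) = -0.2230; H_s = arccos(-0.2230) = 102.89°. In radians, H_s = 1.7958.
H_s sin φ sin δ = 1.7958 × 0.8090 × 0.1599 = 0.2323.
cos φ cos δ sin H_s = 0.5878 × 0.9871 × 0.9748 = 0.5656.
Q̄ = (1367/π) × (0.2323 + 0.5656) = 435.13 × 0.7979 = 347.19 W/m².

347 W/m²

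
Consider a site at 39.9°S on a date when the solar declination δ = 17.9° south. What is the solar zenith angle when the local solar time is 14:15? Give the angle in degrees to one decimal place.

36.5°

Hour angle H = 15° × (14.25 − 12) = 33.75°.
cos θ_z = sin φ sin δ + cos φ cos δ cos H = (-0.6414)(-0.3074) + (0.7672)(0.9516)(0.8315) = 0.8042.
θ_z = arccos(0.8042) = 36.47°.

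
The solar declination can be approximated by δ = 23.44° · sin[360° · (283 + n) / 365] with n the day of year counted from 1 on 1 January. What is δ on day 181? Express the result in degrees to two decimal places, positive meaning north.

+23.23°

360 × (283 + 181) / 365 = 457.644°; sin(457.644°) = 0.9911.
δ = 23.44 × 0.9911 = 23.231° ≈ +23.23°.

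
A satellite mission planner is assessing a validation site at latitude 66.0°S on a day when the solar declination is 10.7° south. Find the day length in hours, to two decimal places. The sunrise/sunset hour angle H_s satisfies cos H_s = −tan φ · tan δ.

cos H_s = −tan(-66.0°) · tan(-10.7°) = -0.4244, so H_s = arccos(-0.4244) = 115.11°.
Day length = 2 H_s / 15° h⁻¹ = 230.22° / 15 = 15.348 h.

15.35 hours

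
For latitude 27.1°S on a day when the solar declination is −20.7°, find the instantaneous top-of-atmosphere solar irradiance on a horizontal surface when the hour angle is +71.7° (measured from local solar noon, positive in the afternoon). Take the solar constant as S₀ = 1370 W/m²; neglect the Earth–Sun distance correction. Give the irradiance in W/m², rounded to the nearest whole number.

With φ = -27.1°, δ = -20.7°, H = 71.70°: sin φ sin δ = 0.1610, cos φ cos δ cos H = 0.2615, so cos θ_z = 0.4225.
Top-of-atmosphere irradiance = S₀ cos θ_z = 1370 × 0.4225 = 578.82 W/m².

579 W/m²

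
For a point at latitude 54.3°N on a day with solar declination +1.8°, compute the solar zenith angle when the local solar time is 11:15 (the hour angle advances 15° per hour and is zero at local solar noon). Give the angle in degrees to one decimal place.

53.3°

Hour angle H = 15° × (11.25 − 12) = -11.25°.
cos θ_z = sin φ sin δ + cos φ cos δ cos H = (0.8121)(0.0314) + (0.5835)(0.9995)(0.9808) = 0.5975.
θ_z = arccos(0.5975) = 53.31°.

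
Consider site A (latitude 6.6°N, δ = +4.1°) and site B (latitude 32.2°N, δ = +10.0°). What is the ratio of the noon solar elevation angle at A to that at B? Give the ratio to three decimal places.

A: 90° − |6.6 − (4.1)| = 87.50°.
B: 90° − |32.2 − (10.0)| = 67.80°.
Ratio A/B = 87.5000 / 67.8000 = 1.2906.

1.291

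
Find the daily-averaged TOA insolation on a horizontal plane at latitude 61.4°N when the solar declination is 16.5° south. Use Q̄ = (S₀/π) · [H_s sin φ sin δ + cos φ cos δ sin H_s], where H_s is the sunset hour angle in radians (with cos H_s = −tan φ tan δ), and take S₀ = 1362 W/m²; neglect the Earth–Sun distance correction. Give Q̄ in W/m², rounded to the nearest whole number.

The sunset hour angle satisfies cos H_s = −tan φ tan δ = 0.5433, giving H_s = 57.09°. In radians, H_s = 0.9964.
H_s sin φ sin δ = 0.9964 × 0.8780 × -0.2840 = -0.2485.
cos φ cos δ sin H_s = 0.4787 × 0.9588 × 0.8395 = 0.3853.
Q̄ = (1362/π) × (-0.2485 + 0.3853) = 433.54 × 0.1368 = 59.31 W/m².

59 W/m²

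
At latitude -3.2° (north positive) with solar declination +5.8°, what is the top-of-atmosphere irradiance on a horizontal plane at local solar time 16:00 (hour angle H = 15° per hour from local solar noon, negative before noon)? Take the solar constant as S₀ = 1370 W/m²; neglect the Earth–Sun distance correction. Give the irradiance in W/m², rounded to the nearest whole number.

Hour angle H = 15° × (16 − 12) = 60.00°.
cos θ_z = sin(-3.2°) sin(5.8°) + cos(-3.2°) cos(5.8°) cos(60.00°) = -0.0056 + 0.4967 = 0.4911.
Top-of-atmosphere irradiance = S₀ cos θ_z = 1370 × 0.4911 = 672.81 W/m².

673 W/m²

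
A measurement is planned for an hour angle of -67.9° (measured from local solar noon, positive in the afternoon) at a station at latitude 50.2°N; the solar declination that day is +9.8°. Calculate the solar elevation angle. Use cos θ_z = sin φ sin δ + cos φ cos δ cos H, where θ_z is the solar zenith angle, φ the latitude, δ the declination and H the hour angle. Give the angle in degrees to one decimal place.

21.6°

With φ = 50.2°, δ = 9.8°, H = -67.90°: sin φ sin δ = 0.1308, cos φ cos δ cos H = 0.2373, so cos θ_z = 0.3681.
θ_z = arccos(0.3681) = 68.40°, so the elevation is 90° − 68.40° = 21.60°.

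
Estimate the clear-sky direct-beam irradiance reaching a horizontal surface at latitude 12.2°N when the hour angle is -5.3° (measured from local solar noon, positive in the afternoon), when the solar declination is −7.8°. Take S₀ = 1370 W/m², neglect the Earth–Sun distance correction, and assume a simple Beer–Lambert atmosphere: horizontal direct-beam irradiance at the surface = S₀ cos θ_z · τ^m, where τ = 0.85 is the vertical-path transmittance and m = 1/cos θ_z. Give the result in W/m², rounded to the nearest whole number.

1077 W/m²

cos θ_z = sin(12.2°) sin(-7.8°) + cos(12.2°) cos(-7.8°) cos(-5.30°) = -0.0287 + 0.9642 = 0.9355.
Air mass m = 1/cos θ_z = 1/0.9355 = 1.069; τ^m = 0.85^1.069 = 0.8405.
Surface direct beam = 1370 × 0.9355 × 0.8405 = 1077.21 W/m².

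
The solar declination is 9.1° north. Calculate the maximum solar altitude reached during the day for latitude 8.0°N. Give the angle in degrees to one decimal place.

At local solar noon the hour angle is zero, so the elevation is 90° − |φ − δ| = 90° − |8.0° − (9.1°)| = 90° − 1.1° = 88.9°.

88.9°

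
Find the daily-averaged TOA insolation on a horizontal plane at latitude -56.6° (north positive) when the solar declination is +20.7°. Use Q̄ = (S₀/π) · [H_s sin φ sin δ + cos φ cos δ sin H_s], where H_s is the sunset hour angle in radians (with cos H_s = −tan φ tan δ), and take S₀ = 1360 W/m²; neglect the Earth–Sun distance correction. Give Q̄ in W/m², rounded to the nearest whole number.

60 W/m²

The sunset hour angle satisfies cos H_s = −tan φ tan δ = 0.5731, giving H_s = 55.03°. In radians, H_s = 0.9605.
H_s sin φ sin δ = 0.9605 × -0.8348 × 0.3535 = -0.2834.
cos φ cos δ sin H_s = 0.5505 × 0.9354 × 0.8195 = 0.4220.
Q̄ = (1360/π) × (-0.2834 + 0.4220) = 432.90 × 0.1386 = 60.00 W/m².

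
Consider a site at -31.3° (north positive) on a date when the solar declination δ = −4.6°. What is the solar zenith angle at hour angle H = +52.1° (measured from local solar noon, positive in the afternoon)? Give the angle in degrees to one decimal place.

55.6°

cos θ_z = sin(-31.3°) sin(-4.6°) + cos(-31.3°) cos(-4.6°) cos(52.10°) = 0.0417 + 0.5232 = 0.5649.
θ_z = arccos(0.5649) = 55.60°.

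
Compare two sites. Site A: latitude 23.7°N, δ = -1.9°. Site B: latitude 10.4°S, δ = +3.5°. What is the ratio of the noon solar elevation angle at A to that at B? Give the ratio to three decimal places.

0.846

A: 90° − |23.7 − (-1.9)| = 64.40°.
B: 90° − |-10.4 − (3.5)| = 76.10°.
Ratio A/B = 64.4000 / 76.1000 = 0.8463.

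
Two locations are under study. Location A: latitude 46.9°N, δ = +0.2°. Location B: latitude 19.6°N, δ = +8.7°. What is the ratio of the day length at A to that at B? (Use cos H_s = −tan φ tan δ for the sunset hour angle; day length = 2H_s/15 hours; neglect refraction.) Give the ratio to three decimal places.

0.969

A: H_s = arccos(−tan 46.9° · tan 0.2°) = 90.21°, so 2H_s/15 = 12.0280 h.
B: H_s = arccos(−tan 19.6° · tan 8.7°) = 93.12°, so 2H_s/15 = 12.4160 h.
Ratio A/B = 12.0280 / 12.4160 = 0.9688.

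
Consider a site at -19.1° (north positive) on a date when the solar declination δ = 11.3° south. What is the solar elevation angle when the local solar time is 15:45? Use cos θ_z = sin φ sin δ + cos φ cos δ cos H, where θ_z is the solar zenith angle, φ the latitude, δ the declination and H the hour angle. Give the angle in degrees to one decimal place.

35.4°

Hour angle H = 15° × (15.75 − 12) = 56.25°.
With φ = -19.1°, δ = -11.3°, H = 56.25°: sin φ sin δ = 0.0641, cos φ cos δ cos H = 0.5148, so cos θ_z = 0.5789.
θ_z = arccos(0.5789) = 54.63°, so the elevation is 90° − 54.63° = 35.37°.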